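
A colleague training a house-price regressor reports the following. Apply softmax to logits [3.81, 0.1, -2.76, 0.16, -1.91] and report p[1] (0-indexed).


Exponentials: e^3.81=45.1504, e^0.1=1.1052, e^-2.76=0.0633, e^0.16=1.1735, e^-1.91=0.1481
Sum = 47.6405
Softmax = [0.9477, 0.0232, 0.0013, 0.0246, 0.0031]
p[1] = 1.1052/47.6405 = 0.0232

0.0232


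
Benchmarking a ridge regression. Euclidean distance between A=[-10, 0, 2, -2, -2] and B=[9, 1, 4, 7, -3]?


d = √((-10-9)² + (0-1)² + (2-4)² + (-2-7)² + (-2+ 3)²)
  = √(361 + 1 + 4 + 81 + 1)
  = √448 = 21.166

21.166


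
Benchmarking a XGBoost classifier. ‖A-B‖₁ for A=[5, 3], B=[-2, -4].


d = |5+ 2| + |3+ 4|
  = 7 + 7
  = 14

14


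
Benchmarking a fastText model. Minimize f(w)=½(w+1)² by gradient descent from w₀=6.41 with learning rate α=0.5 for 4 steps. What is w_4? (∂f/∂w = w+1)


step 1: grad = 6.41+1 = 7.41; w = 6.41 - 0.5·(7.41) = 2.705
step 2: grad = 2.705+1 = 3.705; w = 2.705 - 0.5·(3.705) = 0.8525
step 3: grad = 0.8525+1 = 1.8525; w = 0.8525 - 0.5·(1.8525) = -0.07375
step 4: grad = -0.07375+1 = 0.92625; w = -0.07375 - 0.5·(0.92625) = -0.536875

-0.536875


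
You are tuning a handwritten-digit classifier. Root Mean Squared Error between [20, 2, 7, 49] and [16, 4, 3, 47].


MSE = 40/4 = 10
RMSE = √(40/4) = 3.1623

3.1623


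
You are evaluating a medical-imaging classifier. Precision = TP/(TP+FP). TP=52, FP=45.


Precision = TP/(TP+FP)
= 52/(52+45)
= 52/97 = 53.61%

53.61%


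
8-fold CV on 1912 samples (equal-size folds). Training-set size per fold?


Fold size = 1912/8 = 239
Training per fold = 1912 - 239 = 1673

1673


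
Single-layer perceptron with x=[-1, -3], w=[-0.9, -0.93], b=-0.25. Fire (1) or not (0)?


z = (-1)·(-0.9) + (-3)·(-0.93) - 0.25
  = 3.44
step(z) = 1 (z≥0)

1


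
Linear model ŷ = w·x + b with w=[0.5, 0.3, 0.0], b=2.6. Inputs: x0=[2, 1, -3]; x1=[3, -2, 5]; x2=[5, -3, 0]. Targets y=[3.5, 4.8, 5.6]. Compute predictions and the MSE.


ŷ0 = (0.5)·(2) + (0.3)·(1) + (0.0)·(-3) + 2.6 = 3.9
ŷ1 = (0.5)·(3) + (0.3)·(-2) + (0.0)·(5) + 2.6 = 3.5
ŷ2 = (0.5)·(5) + (0.3)·(-3) + (0.0)·(0) + 2.6 = 4.2
errors² = [0.16, 1.69, 1.96]
MSE = 3.8100/3 = 1.27

1.27


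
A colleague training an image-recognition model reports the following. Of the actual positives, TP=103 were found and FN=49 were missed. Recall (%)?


Recall = TP/(TP+FN)
= 103/(103+49)
= 103/152 = 67.76%

67.76%


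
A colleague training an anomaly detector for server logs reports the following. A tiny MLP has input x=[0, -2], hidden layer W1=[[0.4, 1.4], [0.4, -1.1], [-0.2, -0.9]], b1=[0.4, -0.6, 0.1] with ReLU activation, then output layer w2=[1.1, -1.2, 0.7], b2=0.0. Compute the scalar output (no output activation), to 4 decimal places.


z1[0] = (0.4)·(0) + (1.4)·(-2) + 0.4 = -2.4
z1[1] = (0.4)·(0) + (-1.1)·(-2) - 0.6 = 1.6
z1[2] = (-0.2)·(0) + (-0.9)·(-2) + 0.1 = 1.9
h = ReLU(z1) = [0.0, 1.6, 1.9]
output = (1.1)·(0.0) + (-1.2)·(1.6) + (0.7)·(1.9) + 0.0 = -0.59

-0.59


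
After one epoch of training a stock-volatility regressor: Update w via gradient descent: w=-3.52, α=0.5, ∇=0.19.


w_new = w - α·∇
= -3.52 - 0.5·0.19
= -3.52 - 0.095
= -3.615

-3.615


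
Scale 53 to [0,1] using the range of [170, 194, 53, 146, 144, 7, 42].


min=7, max=194
(53-7)/(194-7) = 46/187 = 0.246

0.246


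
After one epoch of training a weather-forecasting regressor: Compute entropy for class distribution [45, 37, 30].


Probabilities: [45/112, 37/112, 30/112] ≈ [0.4018, 0.3304, 0.2679]
H = -((45/112)·log₂(45/112) + (37/112)·log₂(37/112) + (30/112)·log₂(30/112))
  = 1.5655 bits

1.5655 bits


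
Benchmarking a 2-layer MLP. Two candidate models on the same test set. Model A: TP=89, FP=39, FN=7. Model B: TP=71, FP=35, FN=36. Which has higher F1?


Model A: P=89/128=0.6953, R=89/96=0.9271, F1=2PR/(P+R)=2TP/(2TP+FP+FN)=178/224=0.7946
Model B: P=71/106=0.6698, R=71/107=0.6636, F1=2PR/(P+R)=2TP/(2TP+FP+FN)=142/213=0.6667
0.7946 > 0.6667 → Model A

Model A


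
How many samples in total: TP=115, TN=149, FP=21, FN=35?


Total = TP + TN + FP + FN
= 115 + 149 + 21 + 35
= 320
(Predicted positive: 136, predicted negative: 184)

320


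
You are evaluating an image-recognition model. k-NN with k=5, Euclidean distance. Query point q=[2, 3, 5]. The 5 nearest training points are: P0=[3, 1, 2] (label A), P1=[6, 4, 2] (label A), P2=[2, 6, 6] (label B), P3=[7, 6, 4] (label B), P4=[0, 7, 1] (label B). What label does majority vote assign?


d(q,P0) = 3.7417  (label A)
d(q,P1) = 5.099  (label A)
d(q,P2) = 3.1623  (label B)
d(q,P3) = 5.9161  (label B)
d(q,P4) = 6.0  (label B)
Votes: A=2, B=3
Majority → B

B


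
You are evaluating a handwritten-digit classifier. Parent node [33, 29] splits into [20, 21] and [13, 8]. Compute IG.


Parent = [33, 29], H_parent = 0.997
H_left = 0.9996 (n=41), H_right = 0.9587 (n=21)
H_children = (41/62)·0.9996 + (21/62)·0.9587 = 0.9857
IG = 0.997 - 0.9857 = 0.0113

0.0113


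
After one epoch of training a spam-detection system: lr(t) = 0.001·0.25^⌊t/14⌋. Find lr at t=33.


n_drops = ⌊33/14⌋ = 2
lr = 0.001·0.25^2 = 0.001·0.0625 = 0.0000625

0.0000625


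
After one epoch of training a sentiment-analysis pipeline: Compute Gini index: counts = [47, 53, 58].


Probabilities: [47/158, 53/158, 58/158] ≈ [0.2975, 0.3354, 0.3671]
Σpᵢ² = (2209 + 2809 + 3364)/158² = 8382/24964
Gini = 1 - Σpᵢ² = 1 - 8382/24964 = 0.6642

0.6642


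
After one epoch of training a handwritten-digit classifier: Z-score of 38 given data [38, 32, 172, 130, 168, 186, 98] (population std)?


μ = 117.7143, σ = 59.015
z = (38 - 117.7143)/59.015 = -1.3507

-1.3507


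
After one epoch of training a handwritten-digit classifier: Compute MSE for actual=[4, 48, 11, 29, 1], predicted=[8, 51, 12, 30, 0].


Squared errors: (4-8)²=16, (48-51)²=9, (11-12)²=1, (29-30)²=1, (1-0)²=1
Sum = 28
MSE = 28/5 = 28/5

28/5


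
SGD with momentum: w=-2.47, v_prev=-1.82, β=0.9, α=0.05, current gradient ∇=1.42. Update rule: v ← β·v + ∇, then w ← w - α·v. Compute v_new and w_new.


v_new = 0.9·-1.82 + 1.42 = -1.638 + 1.42 = -0.218
w_new = -2.47 - 0.05·-0.218 = -2.47 + 0.0109 = -2.4591

v_new=-0.218, w_new=-2.4591


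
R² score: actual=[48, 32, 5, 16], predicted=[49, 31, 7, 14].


ȳ = 25.25
SS_res = Σ(y-ŷ)² = 10
SS_tot = Σ(y-ȳ)² = 1058.75
R² = 1 - SS_res/SS_tot = 1 - 0.0094 = 0.9906

0.9906


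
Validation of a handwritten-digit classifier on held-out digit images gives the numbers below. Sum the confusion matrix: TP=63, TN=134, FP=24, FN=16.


Total = TP + TN + FP + FN
= 63 + 134 + 24 + 16
= 237
(Predicted positive: 87, predicted negative: 150)

237


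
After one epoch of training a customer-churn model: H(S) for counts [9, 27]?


Probabilities: [9/36, 27/36] ≈ [0.25, 0.75]
H = -((9/36)·log₂(9/36) + (27/36)·log₂(27/36))
  = 0.8113 bits

0.8113 bits


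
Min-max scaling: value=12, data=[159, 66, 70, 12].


min=12, max=159
(12-12)/(159-12) = 0/147 = 0.0

0.0


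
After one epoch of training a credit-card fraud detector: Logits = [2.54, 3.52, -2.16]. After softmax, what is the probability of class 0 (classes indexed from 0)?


Exponentials: e^2.54=12.6797, e^3.52=33.7844, e^-2.16=0.1153
Sum = 46.5794
Softmax = [0.2722, 0.7253, 0.0025]
p[0] = 12.6797/46.5794 = 0.2722

0.2722


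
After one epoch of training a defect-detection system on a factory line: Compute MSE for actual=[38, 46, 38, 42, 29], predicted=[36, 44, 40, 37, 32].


Squared errors: (38-36)²=4, (46-44)²=4, (38-40)²=4, (42-37)²=25, (29-32)²=9
Sum = 46
MSE = 46/5 = 46/5

46/5


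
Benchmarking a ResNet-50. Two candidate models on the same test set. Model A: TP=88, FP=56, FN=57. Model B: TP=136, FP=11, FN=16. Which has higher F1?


Model A: P=88/144=0.6111, R=88/145=0.6069, F1=2PR/(P+R)=2TP/(2TP+FP+FN)=176/289=0.609
Model B: P=136/147=0.9252, R=136/152=0.8947, F1=2PR/(P+R)=2TP/(2TP+FP+FN)=272/299=0.9097
0.609 < 0.9097 → Model B

Model B


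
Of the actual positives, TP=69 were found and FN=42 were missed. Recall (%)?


Recall = TP/(TP+FN)
= 69/(69+42)
= 69/111 = 62.16%

62.16%


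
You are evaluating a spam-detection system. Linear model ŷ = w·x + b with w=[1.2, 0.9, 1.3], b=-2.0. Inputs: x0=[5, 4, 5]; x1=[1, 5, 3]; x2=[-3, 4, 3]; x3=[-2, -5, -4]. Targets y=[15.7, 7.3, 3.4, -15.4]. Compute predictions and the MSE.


ŷ0 = (1.2)·(5) + (0.9)·(4) + (1.3)·(5) - 2.0 = 14.1
ŷ1 = (1.2)·(1) + (0.9)·(5) + (1.3)·(3) - 2.0 = 7.6
ŷ2 = (1.2)·(-3) + (0.9)·(4) + (1.3)·(3) - 2.0 = 1.9
ŷ3 = (1.2)·(-2) + (0.9)·(-5) + (1.3)·(-4) - 2.0 = -14.1
errors² = [2.56, 0.09, 2.25, 1.69]
MSE = 6.5900/4 = 1.6475

1.6475


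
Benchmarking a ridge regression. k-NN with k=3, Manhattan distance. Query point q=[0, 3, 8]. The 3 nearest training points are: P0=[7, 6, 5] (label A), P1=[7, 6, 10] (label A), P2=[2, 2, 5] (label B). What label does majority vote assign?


d(q,P0) = 13  (label A)
d(q,P1) = 12  (label A)
d(q,P2) = 6  (label B)
Votes: A=2, B=1
Majority → A

A


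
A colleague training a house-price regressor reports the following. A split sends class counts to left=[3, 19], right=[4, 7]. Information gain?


Parent = [7, 26], H_parent = 0.7455
H_left = 0.5746 (n=22), H_right = 0.9457 (n=11)
H_children = (22/33)·0.5746 + (11/33)·0.9457 = 0.6983
IG = 0.7455 - 0.6983 = 0.0472

0.0472


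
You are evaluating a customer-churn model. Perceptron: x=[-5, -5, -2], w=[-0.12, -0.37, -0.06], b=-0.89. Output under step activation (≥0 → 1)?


z = (-5)·(-0.12) + (-5)·(-0.37) + (-2)·(-0.06) - 0.89
  = 1.68
step(z) = 1 (z≥0)

1


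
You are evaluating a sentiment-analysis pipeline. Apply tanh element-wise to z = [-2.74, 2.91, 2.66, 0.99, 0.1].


tanh(-2.74) = -0.9917
tanh(2.91) = 0.9941
tanh(2.66) = 0.9903
tanh(0.99) = 0.7574
tanh(0.1) = 0.0997
result = [-0.9917, 0.9941, 0.9903, 0.7574, 0.0997]

[-0.9917, 0.9941, 0.9903, 0.7574, 0.0997]


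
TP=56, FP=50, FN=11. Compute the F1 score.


Precision = 56/106 = 0.5283
Recall = 56/67 = 0.8358
F1 = 2·P·R/(P+R) = 2·TP/(2·TP+FP+FN) = 112/(112+50+11) = 112/173 = 0.6474

0.6474


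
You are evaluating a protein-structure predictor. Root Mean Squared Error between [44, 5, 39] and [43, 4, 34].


MSE = 27/3 = 9
RMSE = √(27/3) = 3.0

3.0


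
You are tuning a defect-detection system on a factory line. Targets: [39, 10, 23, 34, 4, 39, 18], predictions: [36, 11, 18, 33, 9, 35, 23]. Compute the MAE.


Absolute errors: |39-36|=3, |10-11|=1, |23-18|=5, |34-33|=1, |4-9|=5, |39-35|=4, |18-23|=5
Sum = 24
MAE = 24/7 = 24/7

24/7


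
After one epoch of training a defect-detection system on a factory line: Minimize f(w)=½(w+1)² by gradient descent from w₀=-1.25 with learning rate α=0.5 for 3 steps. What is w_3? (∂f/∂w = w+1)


step 1: grad = -1.25+1 = -0.25; w = -1.25 - 0.5·(-0.25) = -1.125
step 2: grad = -1.125+1 = -0.125; w = -1.125 - 0.5·(-0.125) = -1.0625
step 3: grad = -1.0625+1 = -0.0625; w = -1.0625 - 0.5·(-0.0625) = -1.03125

-1.03125


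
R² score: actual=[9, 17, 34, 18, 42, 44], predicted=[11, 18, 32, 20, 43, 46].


ȳ = 27.3333
SS_res = Σ(y-ŷ)² = 18
SS_tot = Σ(y-ȳ)² = 1067.33
R² = 1 - SS_res/SS_tot = 1 - 0.0169 = 0.9831

0.9831


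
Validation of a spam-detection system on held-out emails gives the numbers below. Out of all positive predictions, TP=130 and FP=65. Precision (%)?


Precision = TP/(TP+FP)
= 130/(130+65)
= 130/195 = 66.67%

66.67%


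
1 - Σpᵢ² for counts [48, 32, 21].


Probabilities: [48/101, 32/101, 21/101] ≈ [0.4752, 0.3168, 0.2079]
Σpᵢ² = (2304 + 1024 + 441)/101² = 3769/10201
Gini = 1 - Σpᵢ² = 1 - 3769/10201 = 0.6305

0.6305


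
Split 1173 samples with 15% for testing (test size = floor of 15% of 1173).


Test = ⌊1173·15/100⌋ = 175
Train = 1173 - 175 = 998

Train: 998, Test: 175


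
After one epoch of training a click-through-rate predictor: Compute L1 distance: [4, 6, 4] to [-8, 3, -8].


d = |4+ 8| + |6-3| + |4+ 8|
  = 12 + 3 + 12
  = 27

27


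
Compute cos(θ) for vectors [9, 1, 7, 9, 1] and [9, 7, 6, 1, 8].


A·B = 9·9 + 1·7 + 7·6 + 9·1 + 1·8 = 147
‖A‖ = √213 = 14.5945, ‖B‖ = √231 = 15.1987
cos = 147/(√213·√231) = 147/√49203 = 0.6627

0.6627


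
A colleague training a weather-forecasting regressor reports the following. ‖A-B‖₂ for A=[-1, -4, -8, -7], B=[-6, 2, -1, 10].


d = √((-1+ 6)² + (-4-2)² + (-8+ 1)² + (-7-10)²)
  = √(25 + 36 + 49 + 289)
  = √399 = 19.975

19.975


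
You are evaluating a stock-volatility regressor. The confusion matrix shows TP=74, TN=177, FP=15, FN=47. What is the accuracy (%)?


Accuracy = (TP+TN)/(TP+TN+FP+FN)
= (74+177)/(313)
= 251/313 = 80.19%

80.19%


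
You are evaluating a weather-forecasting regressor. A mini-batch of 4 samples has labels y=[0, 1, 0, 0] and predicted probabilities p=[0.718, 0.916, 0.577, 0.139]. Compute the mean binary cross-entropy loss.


L[0] = -ln(1-0.718) = -ln(0.282) = 1.2658
L[1] = -ln(0.916) = 0.0877
L[2] = -ln(1-0.577) = -ln(0.423) = 0.8604
L[3] = -ln(1-0.139) = -ln(0.861) = 0.1497
mean = (1.2658 + 0.0877 + 0.8604 + 0.1497)/4 = 0.5909

0.5909


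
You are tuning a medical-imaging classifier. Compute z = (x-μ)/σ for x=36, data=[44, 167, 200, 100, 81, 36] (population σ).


μ = 104.6667, σ = 60.486
z = (36 - 104.6667)/60.486 = -1.1352

-1.1352


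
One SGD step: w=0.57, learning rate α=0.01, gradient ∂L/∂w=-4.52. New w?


w_new = w - α·∇
= 0.57 - 0.01·-4.52
= 0.57 + 0.0452
= 0.6152

0.6152


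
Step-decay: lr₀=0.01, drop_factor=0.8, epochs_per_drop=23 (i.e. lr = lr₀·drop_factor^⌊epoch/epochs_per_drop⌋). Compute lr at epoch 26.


n_drops = ⌊26/23⌋ = 1
lr = 0.01·0.8^1 = 0.01·0.8 = 0.008

0.008


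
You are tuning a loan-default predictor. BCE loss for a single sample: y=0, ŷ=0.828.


BCE = -[y·ln(p) + (1-y)·ln(1-p)]
= -0 - 1·ln(1-0.828)
= -ln(0.172) = 1.7603

1.7603


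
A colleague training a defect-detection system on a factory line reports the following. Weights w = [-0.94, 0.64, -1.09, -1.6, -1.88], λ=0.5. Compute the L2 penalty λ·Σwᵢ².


‖w‖₂² = (-0.94)² + (0.64)² + (-1.09)² + (-1.6)² + (-1.88)²
     = 0.8836 + 0.4096 + 1.1881 + 2.56 + 3.5344
     = 8.5757
λ·‖w‖₂² = 0.5·8.5757 = 4.28785

4.28785


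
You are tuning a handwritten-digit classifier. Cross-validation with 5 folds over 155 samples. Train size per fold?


Fold size = 155/5 = 31
Training per fold = 155 - 31 = 124

124


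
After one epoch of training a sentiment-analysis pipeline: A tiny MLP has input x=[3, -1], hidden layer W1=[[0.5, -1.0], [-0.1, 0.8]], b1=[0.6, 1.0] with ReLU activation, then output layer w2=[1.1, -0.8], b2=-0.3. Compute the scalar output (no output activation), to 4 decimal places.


z1[0] = (0.5)·(3) + (-1.0)·(-1) + 0.6 = 3.1
z1[1] = (-0.1)·(3) + (0.8)·(-1) + 1.0 = -0.1
h = ReLU(z1) = [3.1, 0.0]
output = (1.1)·(3.1) + (-0.8)·(0.0) - 0.3 = 3.11

3.11


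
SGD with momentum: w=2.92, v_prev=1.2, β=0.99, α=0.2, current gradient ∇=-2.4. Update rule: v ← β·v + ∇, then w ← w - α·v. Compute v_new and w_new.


v_new = 0.99·1.2 - 2.4 = 1.188 - 2.4 = -1.212
w_new = 2.92 - 0.2·-1.212 = 2.92 + 0.2424 = 3.1624

v_new=-1.212, w_new=3.1624


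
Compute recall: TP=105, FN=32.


Recall = TP/(TP+FN)
= 105/(105+32)
= 105/137 = 76.64%

76.64%


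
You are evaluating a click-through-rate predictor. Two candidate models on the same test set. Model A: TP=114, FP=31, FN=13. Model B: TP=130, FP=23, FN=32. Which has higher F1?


Model A: P=114/145=0.7862, R=114/127=0.8976, F1=2PR/(P+R)=2TP/(2TP+FP+FN)=228/272=0.8382
Model B: P=130/153=0.8497, R=130/162=0.8025, F1=2PR/(P+R)=2TP/(2TP+FP+FN)=260/315=0.8254
0.8382 > 0.8254 → Model A

Model A


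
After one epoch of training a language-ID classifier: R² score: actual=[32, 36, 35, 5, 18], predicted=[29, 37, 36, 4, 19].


ȳ = 25.2
SS_res = Σ(y-ŷ)² = 13
SS_tot = Σ(y-ȳ)² = 718.8
R² = 1 - SS_res/SS_tot = 1 - 0.0181 = 0.9819

0.9819


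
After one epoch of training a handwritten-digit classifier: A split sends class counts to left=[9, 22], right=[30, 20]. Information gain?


Parent = [39, 42], H_parent = 0.999
H_left = 0.8691 (n=31), H_right = 0.971 (n=50)
H_children = (31/81)·0.8691 + (50/81)·0.971 = 0.932
IG = 0.999 - 0.932 = 0.067

0.067


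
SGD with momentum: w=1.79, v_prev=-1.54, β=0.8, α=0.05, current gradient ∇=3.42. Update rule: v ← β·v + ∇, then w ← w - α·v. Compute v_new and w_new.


v_new = 0.8·-1.54 + 3.42 = -1.232 + 3.42 = 2.188
w_new = 1.79 - 0.05·2.188 = 1.79 - 0.1094 = 1.6806

v_new=2.188, w_new=1.6806


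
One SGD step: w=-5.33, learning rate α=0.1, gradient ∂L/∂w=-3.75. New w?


w_new = w - α·∇
= -5.33 - 0.1·-3.75
= -5.33 + 0.375
= -4.955

-4.955


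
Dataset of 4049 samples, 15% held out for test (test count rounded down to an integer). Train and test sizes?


Test = ⌊4049·15/100⌋ = 607
Train = 4049 - 607 = 3442

Train: 3442, Test: 607


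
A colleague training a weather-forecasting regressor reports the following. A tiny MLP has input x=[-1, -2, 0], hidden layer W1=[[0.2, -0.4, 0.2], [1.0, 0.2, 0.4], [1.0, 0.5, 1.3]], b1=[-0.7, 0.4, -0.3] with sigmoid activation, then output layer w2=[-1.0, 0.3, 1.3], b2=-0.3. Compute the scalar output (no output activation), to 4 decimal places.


z1[0] = (0.2)·(-1) + (-0.4)·(-2) + (0.2)·(0) - 0.7 = -0.1
z1[1] = (1.0)·(-1) + (0.2)·(-2) + (0.4)·(0) + 0.4 = -1.0
z1[2] = (1.0)·(-1) + (0.5)·(-2) + (1.3)·(0) - 0.3 = -2.3
h = sigmoid(z1) = [0.475, 0.2689, 0.0911]
output = (-1.0)·(0.475) + (0.3)·(0.2689) + (1.3)·(0.0911) - 0.3 = -0.5759

-0.5759


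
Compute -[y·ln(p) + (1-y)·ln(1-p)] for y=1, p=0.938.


BCE = -[y·ln(p) + (1-y)·ln(1-p)]
= -1·ln(0.938) - 0
= -ln(0.938) = 0.064

0.064


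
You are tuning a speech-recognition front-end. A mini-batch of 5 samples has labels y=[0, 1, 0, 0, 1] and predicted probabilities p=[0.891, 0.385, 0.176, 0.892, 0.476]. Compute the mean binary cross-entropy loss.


L[0] = -ln(1-0.891) = -ln(0.109) = 2.2164
L[1] = -ln(0.385) = 0.9545
L[2] = -ln(1-0.176) = -ln(0.824) = 0.1936
L[3] = -ln(1-0.892) = -ln(0.108) = 2.2256
L[4] = -ln(0.476) = 0.7423
mean = (2.2164 + 0.9545 + 0.1936 + 2.2256 + 0.7423)/5 = 1.2665

1.2665


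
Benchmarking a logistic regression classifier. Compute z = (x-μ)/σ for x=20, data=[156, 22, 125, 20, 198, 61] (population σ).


μ = 97, σ = 67.4735
z = (20 - 97)/67.4735 = -1.1412

-1.1412


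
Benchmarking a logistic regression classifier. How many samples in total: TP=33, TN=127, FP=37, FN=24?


Total = TP + TN + FP + FN
= 33 + 127 + 37 + 24
= 221
(Predicted positive: 70, predicted negative: 151)

221


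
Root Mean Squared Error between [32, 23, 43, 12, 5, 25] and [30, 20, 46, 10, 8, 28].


MSE = 44/6 = 7.3333
RMSE = √(44/6) = 2.708

2.708


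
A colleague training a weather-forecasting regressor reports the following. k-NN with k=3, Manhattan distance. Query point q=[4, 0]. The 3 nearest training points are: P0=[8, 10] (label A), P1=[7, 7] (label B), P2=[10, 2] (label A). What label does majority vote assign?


d(q,P0) = 14  (label A)
d(q,P1) = 10  (label B)
d(q,P2) = 8  (label A)
Votes: A=2, B=1
Majority → A

A


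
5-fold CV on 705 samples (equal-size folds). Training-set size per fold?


Fold size = 705/5 = 141
Training per fold = 705 - 141 = 564

564


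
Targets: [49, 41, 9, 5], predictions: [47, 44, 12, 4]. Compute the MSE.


Squared errors: (49-47)²=4, (41-44)²=9, (9-12)²=9, (5-4)²=1
Sum = 23
MSE = 23/4 = 23/4

23/4


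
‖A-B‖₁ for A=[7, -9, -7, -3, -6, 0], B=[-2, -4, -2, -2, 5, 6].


d = |7+ 2| + |-9+ 4| + |-7+ 2| + |-3+ 2| + |-6-5| + |0-6|
  = 9 + 5 + 5 + 1 + 11 + 6
  = 37

37


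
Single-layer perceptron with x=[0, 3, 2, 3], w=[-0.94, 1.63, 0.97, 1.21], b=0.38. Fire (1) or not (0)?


z = (0)·(-0.94) + (3)·(1.63) + (2)·(0.97) + (3)·(1.21) + 0.38
  = 10.84
step(z) = 1 (z≥0)

1


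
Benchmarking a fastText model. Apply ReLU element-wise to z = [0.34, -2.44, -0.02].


ReLU(0.34) = max(0, 0.34) = 0.34
ReLU(-2.44) = max(0, -2.44) = 0.0
ReLU(-0.02) = max(0, -0.02) = 0.0
result = [0.34, 0.0, 0.0]

[0.34, 0.0, 0.0]


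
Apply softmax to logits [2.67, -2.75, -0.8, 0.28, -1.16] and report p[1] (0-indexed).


Exponentials: e^2.67=14.44, e^-2.75=0.0639, e^-0.8=0.4493, e^0.28=1.3231, e^-1.16=0.3135
Sum = 16.5898
Softmax = [0.8704, 0.0039, 0.0271, 0.0798, 0.0189]
p[1] = 0.0639/16.5898 = 0.0039

0.0039


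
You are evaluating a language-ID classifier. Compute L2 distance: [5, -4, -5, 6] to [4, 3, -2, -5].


d = √((5-4)² + (-4-3)² + (-5+ 2)² + (6+ 5)²)
  = √(1 + 49 + 9 + 121)
  = √180 = 13.4164

13.4164


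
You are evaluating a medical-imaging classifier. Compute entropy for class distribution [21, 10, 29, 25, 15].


Probabilities: [21/100, 10/100, 29/100, 25/100, 15/100] ≈ [0.21, 0.1, 0.29, 0.25, 0.15]
H = -((21/100)·log₂(21/100) + (10/100)·log₂(10/100) + (29/100)·log₂(29/100) + (25/100)·log₂(25/100) + (15/100)·log₂(15/100))
  = 2.2335 bits

2.2335 bits


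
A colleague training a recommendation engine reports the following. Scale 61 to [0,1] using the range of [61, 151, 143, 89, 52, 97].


min=52, max=151
(61-52)/(151-52) = 9/99 = 0.0909

0.0909


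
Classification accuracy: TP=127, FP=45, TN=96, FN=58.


Accuracy = (TP+TN)/(TP+TN+FP+FN)
= (127+96)/(326)
= 223/326 = 68.4%

68.4%


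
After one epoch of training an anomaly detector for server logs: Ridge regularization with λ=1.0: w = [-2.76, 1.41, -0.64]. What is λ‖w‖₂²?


‖w‖₂² = (-2.76)² + (1.41)² + (-0.64)²
     = 7.6176 + 1.9881 + 0.4096
     = 10.0153
λ·‖w‖₂² = 1.0·10.0153 = 10.0153

10.0153


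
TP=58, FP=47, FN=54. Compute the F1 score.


Precision = 58/105 = 0.5524
Recall = 58/112 = 0.5179
F1 = 2·P·R/(P+R) = 2·TP/(2·TP+FP+FN) = 116/(116+47+54) = 116/217 = 0.5346

0.5346


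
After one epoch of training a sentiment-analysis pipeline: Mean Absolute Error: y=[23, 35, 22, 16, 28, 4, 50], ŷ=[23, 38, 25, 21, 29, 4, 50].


Absolute errors: |23-23|=0, |35-38|=3, |22-25|=3, |16-21|=5, |28-29|=1, |4-4|=0, |50-50|=0
Sum = 12
MAE = 12/7 = 12/7

12/7


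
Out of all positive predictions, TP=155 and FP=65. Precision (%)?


Precision = TP/(TP+FP)
= 155/(155+65)
= 155/220 = 70.45%

70.45%


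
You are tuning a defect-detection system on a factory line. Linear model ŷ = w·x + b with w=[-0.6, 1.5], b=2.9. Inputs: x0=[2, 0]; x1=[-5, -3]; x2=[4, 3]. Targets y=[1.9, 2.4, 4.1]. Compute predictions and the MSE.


ŷ0 = (-0.6)·(2) + (1.5)·(0) + 2.9 = 1.7
ŷ1 = (-0.6)·(-5) + (1.5)·(-3) + 2.9 = 1.4
ŷ2 = (-0.6)·(4) + (1.5)·(3) + 2.9 = 5.0
errors² = [0.04, 1.0, 0.81]
MSE = 1.8500/3 = 0.6167

0.6167


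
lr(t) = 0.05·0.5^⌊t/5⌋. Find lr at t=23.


n_drops = ⌊23/5⌋ = 4
lr = 0.05·0.5^4 = 0.05·0.0625 = 0.003125

0.003125


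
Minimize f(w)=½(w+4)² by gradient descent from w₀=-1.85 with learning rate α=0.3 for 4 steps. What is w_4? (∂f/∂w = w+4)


step 1: grad = -1.85+4 = 2.15; w = -1.85 - 0.3·(2.15) = -2.495
step 2: grad = -2.495+4 = 1.505; w = -2.495 - 0.3·(1.505) = -2.9465
step 3: grad = -2.9465+4 = 1.0535; w = -2.9465 - 0.3·(1.0535) = -3.26255
step 4: grad = -3.26255+4 = 0.73745; w = -3.26255 - 0.3·(0.73745) = -3.483785

-3.483785


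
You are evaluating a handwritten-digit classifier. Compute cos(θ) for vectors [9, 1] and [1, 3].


A·B = 9·1 + 1·3 = 12
‖A‖ = √82 = 9.0554, ‖B‖ = √10 = 3.1623
cos = 12/(√82·√10) = 12/√820 = 0.4191

0.4191


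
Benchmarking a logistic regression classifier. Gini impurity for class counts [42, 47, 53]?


Probabilities: [42/142, 47/142, 53/142] ≈ [0.2958, 0.331, 0.3732]
Σpᵢ² = (1764 + 2209 + 2809)/142² = 6782/20164
Gini = 1 - Σpᵢ² = 1 - 6782/20164 = 0.6637

0.6637


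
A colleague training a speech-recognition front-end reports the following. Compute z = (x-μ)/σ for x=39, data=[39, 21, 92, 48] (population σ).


μ = 50, σ = 26.1247
z = (39 - 50)/26.1247 = -0.4211

-0.4211


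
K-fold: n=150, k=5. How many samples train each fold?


Fold size = 150/5 = 30
Training per fold = 150 - 30 = 120

120


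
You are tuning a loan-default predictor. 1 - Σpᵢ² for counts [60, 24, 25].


Probabilities: [60/109, 24/109, 25/109] ≈ [0.5505, 0.2202, 0.2294]
Σpᵢ² = (3600 + 576 + 625)/109² = 4801/11881
Gini = 1 - Σpᵢ² = 1 - 4801/11881 = 0.5959

0.5959


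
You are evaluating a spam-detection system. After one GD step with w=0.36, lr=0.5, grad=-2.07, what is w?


w_new = w - α·∇
= 0.36 - 0.5·-2.07
= 0.36 + 1.035
= 1.395

1.395


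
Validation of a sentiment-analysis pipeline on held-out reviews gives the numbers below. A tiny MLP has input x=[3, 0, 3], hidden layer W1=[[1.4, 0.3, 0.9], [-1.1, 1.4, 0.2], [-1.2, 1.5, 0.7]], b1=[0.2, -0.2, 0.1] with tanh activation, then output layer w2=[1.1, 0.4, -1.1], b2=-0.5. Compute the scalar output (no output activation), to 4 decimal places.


z1[0] = (1.4)·(3) + (0.3)·(0) + (0.9)·(3) + 0.2 = 7.1
z1[1] = (-1.1)·(3) + (1.4)·(0) + (0.2)·(3) - 0.2 = -2.9
z1[2] = (-1.2)·(3) + (1.5)·(0) + (0.7)·(3) + 0.1 = -1.4
h = tanh(z1) = [1.0, -0.994, -0.8854]
output = (1.1)·(1.0) + (0.4)·(-0.994) + (-1.1)·(-0.8854) - 0.5 = 1.1763

1.1763


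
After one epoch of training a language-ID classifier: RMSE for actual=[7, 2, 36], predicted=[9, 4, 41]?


MSE = 33/3 = 11
RMSE = √(33/3) = 3.3166

3.3166


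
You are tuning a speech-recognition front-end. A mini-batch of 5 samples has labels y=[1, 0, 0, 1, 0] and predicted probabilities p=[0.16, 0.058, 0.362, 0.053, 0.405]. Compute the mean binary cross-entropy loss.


L[0] = -ln(0.16) = 1.8326
L[1] = -ln(1-0.058) = -ln(0.942) = 0.0598
L[2] = -ln(1-0.362) = -ln(0.638) = 0.4494
L[3] = -ln(0.053) = 2.9375
L[4] = -ln(1-0.405) = -ln(0.595) = 0.5192
mean = (1.8326 + 0.0598 + 0.4494 + 2.9375 + 0.5192)/5 = 1.1597

1.1597


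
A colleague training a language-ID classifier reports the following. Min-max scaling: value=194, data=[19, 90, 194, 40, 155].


min=19, max=194
(194-19)/(194-19) = 175/175 = 1.0

1.0


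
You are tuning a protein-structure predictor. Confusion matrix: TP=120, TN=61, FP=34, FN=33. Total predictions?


Total = TP + TN + FP + FN
= 120 + 61 + 34 + 33
= 248
(Predicted positive: 154, predicted negative: 94)

248


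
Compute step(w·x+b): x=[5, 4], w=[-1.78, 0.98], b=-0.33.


z = (5)·(-1.78) + (4)·(0.98) - 0.33
  = -5.31
step(z) = 0 (z<0)

0


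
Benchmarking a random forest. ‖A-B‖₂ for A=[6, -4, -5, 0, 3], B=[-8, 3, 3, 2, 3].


d = √((6+ 8)² + (-4-3)² + (-5-3)² + (0-2)² + (3-3)²)
  = √(196 + 49 + 64 + 4 + 0)
  = √313 = 17.6918

17.6918


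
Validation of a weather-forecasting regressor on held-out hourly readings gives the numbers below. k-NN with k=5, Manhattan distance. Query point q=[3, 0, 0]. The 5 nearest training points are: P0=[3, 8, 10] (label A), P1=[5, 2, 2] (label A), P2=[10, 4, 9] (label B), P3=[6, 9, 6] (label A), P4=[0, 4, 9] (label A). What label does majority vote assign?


d(q,P0) = 18  (label A)
d(q,P1) = 6  (label A)
d(q,P2) = 20  (label B)
d(q,P3) = 18  (label A)
d(q,P4) = 16  (label A)
Votes: A=4, B=1
Majority → A

A


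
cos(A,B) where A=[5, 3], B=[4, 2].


A·B = 5·4 + 3·2 = 26
‖A‖ = √34 = 5.831, ‖B‖ = √20 = 4.4721
cos = 26/(√34·√20) = 26/√680 = 0.9971

0.9971


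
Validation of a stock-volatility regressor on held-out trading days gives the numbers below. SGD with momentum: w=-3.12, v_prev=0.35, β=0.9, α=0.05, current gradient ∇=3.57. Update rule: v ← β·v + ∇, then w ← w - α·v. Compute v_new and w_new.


v_new = 0.9·0.35 + 3.57 = 0.315 + 3.57 = 3.885
w_new = -3.12 - 0.05·3.885 = -3.12 - 0.19425 = -3.31425

v_new=3.885, w_new=-3.31425


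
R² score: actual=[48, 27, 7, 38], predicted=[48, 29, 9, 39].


ȳ = 30
SS_res = Σ(y-ŷ)² = 9
SS_tot = Σ(y-ȳ)² = 926
R² = 1 - SS_res/SS_tot = 1 - 0.0097 = 0.9903

0.9903


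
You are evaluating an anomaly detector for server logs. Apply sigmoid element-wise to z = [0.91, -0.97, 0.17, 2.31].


σ(0.91) = 1/(1+e^-0.91) = 0.713
σ(-0.97) = 1/(1+e^0.97) = 0.2749
σ(0.17) = 1/(1+e^-0.17) = 0.5424
σ(2.31) = 1/(1+e^-2.31) = 0.9097
result = [0.713, 0.2749, 0.5424, 0.9097]

[0.713, 0.2749, 0.5424, 0.9097]


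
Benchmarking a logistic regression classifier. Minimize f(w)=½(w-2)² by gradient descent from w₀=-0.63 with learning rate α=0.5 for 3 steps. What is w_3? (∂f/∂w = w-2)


step 1: grad = -0.63-2 = -2.63; w = -0.63 - 0.5·(-2.63) = 0.685
step 2: grad = 0.685-2 = -1.315; w = 0.685 - 0.5·(-1.315) = 1.3425
step 3: grad = 1.3425-2 = -0.6575; w = 1.3425 - 0.5·(-0.6575) = 1.67125

1.67125


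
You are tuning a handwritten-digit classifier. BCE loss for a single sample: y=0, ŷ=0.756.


BCE = -[y·ln(p) + (1-y)·ln(1-p)]
= -0 - 1·ln(1-0.756)
= -ln(0.244) = 1.4106

1.4106


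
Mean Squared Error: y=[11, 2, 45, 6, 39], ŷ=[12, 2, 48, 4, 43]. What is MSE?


Squared errors: (11-12)²=1, (2-2)²=0, (45-48)²=9, (6-4)²=4, (39-43)²=16
Sum = 30
MSE = 30/5 = 6

6


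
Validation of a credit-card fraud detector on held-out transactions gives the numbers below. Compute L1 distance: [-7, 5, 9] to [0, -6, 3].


d = |-7-0| + |5+ 6| + |9-3|
  = 7 + 11 + 6
  = 24

24


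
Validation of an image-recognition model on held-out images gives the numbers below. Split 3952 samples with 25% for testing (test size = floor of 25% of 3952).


Test = ⌊3952·25/100⌋ = 988
Train = 3952 - 988 = 2964

Train: 2964, Test: 988


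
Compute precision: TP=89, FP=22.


Precision = TP/(TP+FP)
= 89/(89+22)
= 89/111 = 80.18%

80.18%


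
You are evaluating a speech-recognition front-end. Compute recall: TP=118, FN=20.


Recall = TP/(TP+FN)
= 118/(118+20)
= 118/138 = 85.51%

85.51%


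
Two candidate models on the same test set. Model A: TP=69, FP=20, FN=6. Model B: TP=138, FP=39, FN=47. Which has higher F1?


Model A: P=69/89=0.7753, R=69/75=0.92, F1=2PR/(P+R)=2TP/(2TP+FP+FN)=138/164=0.8415
Model B: P=138/177=0.7797, R=138/185=0.7459, F1=2PR/(P+R)=2TP/(2TP+FP+FN)=276/362=0.7624
0.8415 > 0.7624 → Model A

Model A


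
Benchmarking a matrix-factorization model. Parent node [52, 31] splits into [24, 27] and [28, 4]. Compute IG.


Parent = [52, 31], H_parent = 0.9533
H_left = 0.9975 (n=51), H_right = 0.5436 (n=32)
H_children = (51/83)·0.9975 + (32/83)·0.5436 = 0.8225
IG = 0.9533 - 0.8225 = 0.1308

0.1308


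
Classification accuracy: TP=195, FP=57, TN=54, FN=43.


Accuracy = (TP+TN)/(TP+TN+FP+FN)
= (195+54)/(349)
= 249/349 = 71.35%

71.35%


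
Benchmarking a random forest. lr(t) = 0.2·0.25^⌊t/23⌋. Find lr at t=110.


n_drops = ⌊110/23⌋ = 4
lr = 0.2·0.25^4 = 0.2·0.00390625 = 0.00078125

0.00078125


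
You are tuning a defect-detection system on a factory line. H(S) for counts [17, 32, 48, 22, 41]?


Probabilities: [17/160, 32/160, 48/160, 22/160, 41/160] ≈ [0.1062, 0.2, 0.3, 0.1375, 0.2562]
H = -((17/160)·log₂(17/160) + (32/160)·log₂(32/160) + (48/160)·log₂(48/160) + (22/160)·log₂(22/160) + (41/160)·log₂(41/160))
  = 2.2261 bits

2.2261 bits


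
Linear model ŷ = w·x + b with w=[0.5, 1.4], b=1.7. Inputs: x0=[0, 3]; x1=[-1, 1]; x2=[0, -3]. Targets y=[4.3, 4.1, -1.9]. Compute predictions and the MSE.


ŷ0 = (0.5)·(0) + (1.4)·(3) + 1.7 = 5.9
ŷ1 = (0.5)·(-1) + (1.4)·(1) + 1.7 = 2.6
ŷ2 = (0.5)·(0) + (1.4)·(-3) + 1.7 = -2.5
errors² = [2.56, 2.25, 0.36]
MSE = 5.1700/3 = 1.7233

1.7233


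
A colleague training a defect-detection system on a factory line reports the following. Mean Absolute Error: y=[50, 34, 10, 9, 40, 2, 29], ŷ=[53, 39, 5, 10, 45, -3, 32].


Absolute errors: |50-53|=3, |34-39|=5, |10-5|=5, |9-10|=1, |40-45|=5, |2+ 3|=5, |29-32|=3
Sum = 27
MAE = 27/7 = 27/7

27/7


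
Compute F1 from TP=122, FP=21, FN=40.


Precision = 122/143 = 0.8531
Recall = 122/162 = 0.7531
F1 = 2·P·R/(P+R) = 2·TP/(2·TP+FP+FN) = 244/(244+21+40) = 244/305 = 0.8

0.8


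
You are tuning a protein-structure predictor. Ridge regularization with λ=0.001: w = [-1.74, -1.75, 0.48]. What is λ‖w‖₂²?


‖w‖₂² = (-1.74)² + (-1.75)² + (0.48)²
     = 3.0276 + 3.0625 + 0.2304
     = 6.3205
λ·‖w‖₂² = 0.001·6.3205 = 0.00632

0.00632


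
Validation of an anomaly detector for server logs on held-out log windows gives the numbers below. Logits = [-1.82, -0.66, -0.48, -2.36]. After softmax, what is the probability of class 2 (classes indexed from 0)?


Exponentials: e^-1.82=0.162, e^-0.66=0.5169, e^-0.48=0.6188, e^-2.36=0.0944
Sum = 1.3921
Softmax = [0.1164, 0.3713, 0.4445, 0.0678]
p[2] = 0.6188/1.3921 = 0.4445

0.4445


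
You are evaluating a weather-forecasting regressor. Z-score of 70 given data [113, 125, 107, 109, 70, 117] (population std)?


μ = 106.8333, σ = 17.4778
z = (70 - 106.8333)/17.4778 = -2.1074

-2.1074


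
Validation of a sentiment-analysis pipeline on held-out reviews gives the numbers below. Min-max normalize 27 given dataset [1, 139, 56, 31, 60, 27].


min=1, max=139
(27-1)/(139-1) = 26/138 = 0.1884

0.1884


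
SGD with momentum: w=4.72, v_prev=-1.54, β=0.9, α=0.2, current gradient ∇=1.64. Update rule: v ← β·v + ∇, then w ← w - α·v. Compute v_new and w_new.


v_new = 0.9·-1.54 + 1.64 = -1.386 + 1.64 = 0.254
w_new = 4.72 - 0.2·0.254 = 4.72 - 0.0508 = 4.6692

v_new=0.254, w_new=4.6692


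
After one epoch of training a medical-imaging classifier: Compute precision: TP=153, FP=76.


Precision = TP/(TP+FP)
= 153/(153+76)
= 153/229 = 66.81%

66.81%


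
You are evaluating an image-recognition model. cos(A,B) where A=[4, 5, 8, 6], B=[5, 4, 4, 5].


A·B = 4·5 + 5·4 + 8·4 + 6·5 = 102
‖A‖ = √141 = 11.8743, ‖B‖ = √82 = 9.0554
cos = 102/(√141·√82) = 102/√11562 = 0.9486

0.9486


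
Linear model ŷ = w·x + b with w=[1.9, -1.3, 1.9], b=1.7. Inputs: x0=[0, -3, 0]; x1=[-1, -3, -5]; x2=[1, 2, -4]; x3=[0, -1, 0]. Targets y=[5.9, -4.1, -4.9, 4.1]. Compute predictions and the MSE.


ŷ0 = (1.9)·(0) + (-1.3)·(-3) + (1.9)·(0) + 1.7 = 5.6
ŷ1 = (1.9)·(-1) + (-1.3)·(-3) + (1.9)·(-5) + 1.7 = -5.8
ŷ2 = (1.9)·(1) + (-1.3)·(2) + (1.9)·(-4) + 1.7 = -6.6
ŷ3 = (1.9)·(0) + (-1.3)·(-1) + (1.9)·(0) + 1.7 = 3.0
errors² = [0.09, 2.89, 2.89, 1.21]
MSE = 7.0800/4 = 1.77

1.77


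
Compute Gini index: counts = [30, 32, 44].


Probabilities: [30/106, 32/106, 44/106] ≈ [0.283, 0.3019, 0.4151]
Σpᵢ² = (900 + 1024 + 1936)/106² = 3860/11236
Gini = 1 - Σpᵢ² = 1 - 3860/11236 = 0.6565

0.6565


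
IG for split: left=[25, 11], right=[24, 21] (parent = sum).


Parent = [49, 32], H_parent = 0.968
H_left = 0.888 (n=36), H_right = 0.9968 (n=45)
H_children = (36/81)·0.888 + (45/81)·0.9968 = 0.9484
IG = 0.968 - 0.9484 = 0.0196

0.0196


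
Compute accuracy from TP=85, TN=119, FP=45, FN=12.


Accuracy = (TP+TN)/(TP+TN+FP+FN)
= (85+119)/(261)
= 204/261 = 78.16%

78.16%


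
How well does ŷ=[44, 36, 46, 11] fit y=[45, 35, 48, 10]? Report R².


ȳ = 34.5
SS_res = Σ(y-ŷ)² = 7
SS_tot = Σ(y-ȳ)² = 893
R² = 1 - SS_res/SS_tot = 1 - 0.0078 = 0.9922

0.9922


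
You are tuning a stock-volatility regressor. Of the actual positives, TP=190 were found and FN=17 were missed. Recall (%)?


Recall = TP/(TP+FN)
= 190/(190+17)
= 190/207 = 91.79%

91.79%


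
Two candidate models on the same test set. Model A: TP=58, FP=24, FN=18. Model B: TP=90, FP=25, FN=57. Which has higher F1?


Model A: P=58/82=0.7073, R=58/76=0.7632, F1=2PR/(P+R)=2TP/(2TP+FP+FN)=116/158=0.7342
Model B: P=90/115=0.7826, R=90/147=0.6122, F1=2PR/(P+R)=2TP/(2TP+FP+FN)=180/262=0.687
0.7342 > 0.687 → Model A

Model A


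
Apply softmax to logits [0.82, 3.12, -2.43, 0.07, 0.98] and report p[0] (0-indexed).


Exponentials: e^0.82=2.2705, e^3.12=22.6464, e^-2.43=0.088, e^0.07=1.0725, e^0.98=2.6645
Sum = 28.7419
Softmax = [0.079, 0.7879, 0.0031, 0.0373, 0.0927]
p[0] = 2.2705/28.7419 = 0.079

0.079


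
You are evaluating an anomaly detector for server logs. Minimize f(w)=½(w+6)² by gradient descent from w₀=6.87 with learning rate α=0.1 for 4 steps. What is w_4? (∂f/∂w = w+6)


step 1: grad = 6.87+6 = 12.87; w = 6.87 - 0.1·(12.87) = 5.583
step 2: grad = 5.583+6 = 11.583; w = 5.583 - 0.1·(11.583) = 4.4247
step 3: grad = 4.4247+6 = 10.4247; w = 4.4247 - 0.1·(10.4247) = 3.38223
step 4: grad = 3.38223+6 = 9.38223; w = 3.38223 - 0.1·(9.38223) = 2.444007

2.444007


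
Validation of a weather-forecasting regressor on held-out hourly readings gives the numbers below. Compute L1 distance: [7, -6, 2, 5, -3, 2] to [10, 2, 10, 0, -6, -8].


d = |7-10| + |-6-2| + |2-10| + |5-0| + |-3+ 6| + |2+ 8|
  = 3 + 8 + 8 + 5 + 3 + 10
  = 37

37


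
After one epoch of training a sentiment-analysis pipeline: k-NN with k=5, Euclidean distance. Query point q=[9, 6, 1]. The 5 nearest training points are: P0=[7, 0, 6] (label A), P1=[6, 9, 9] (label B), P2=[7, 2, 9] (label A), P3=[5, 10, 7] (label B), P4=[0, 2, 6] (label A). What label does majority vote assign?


d(q,P0) = 8.0623  (label A)
d(q,P1) = 9.0554  (label B)
d(q,P2) = 9.1652  (label A)
d(q,P3) = 8.2462  (label B)
d(q,P4) = 11.0454  (label A)
Votes: A=3, B=2
Majority → A

A


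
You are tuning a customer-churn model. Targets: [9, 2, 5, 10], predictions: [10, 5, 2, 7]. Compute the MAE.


Absolute errors: |9-10|=1, |2-5|=3, |5-2|=3, |10-7|=3
Sum = 10
MAE = 10/4 = 5/2

5/2


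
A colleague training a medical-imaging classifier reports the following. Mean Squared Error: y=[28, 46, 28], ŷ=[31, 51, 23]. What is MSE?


Squared errors: (28-31)²=9, (46-51)²=25, (28-23)²=25
Sum = 59
MSE = 59/3 = 59/3

59/3


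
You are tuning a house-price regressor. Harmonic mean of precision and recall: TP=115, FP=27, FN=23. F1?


Precision = 115/142 = 0.8099
Recall = 115/138 = 0.8333
F1 = 2·P·R/(P+R) = 2·TP/(2·TP+FP+FN) = 230/(230+27+23) = 230/280 = 0.8214

0.8214


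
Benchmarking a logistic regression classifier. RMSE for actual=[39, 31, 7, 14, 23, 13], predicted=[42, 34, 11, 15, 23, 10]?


MSE = 44/6 = 7.3333
RMSE = √(44/6) = 2.708

2.708


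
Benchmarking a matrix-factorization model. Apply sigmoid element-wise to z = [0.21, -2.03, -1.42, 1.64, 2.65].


σ(0.21) = 1/(1+e^-0.21) = 0.5523
σ(-2.03) = 1/(1+e^2.03) = 0.1161
σ(-1.42) = 1/(1+e^1.42) = 0.1947
σ(1.64) = 1/(1+e^-1.64) = 0.8375
σ(2.65) = 1/(1+e^-2.65) = 0.934
result = [0.5523, 0.1161, 0.1947, 0.8375, 0.934]

[0.5523, 0.1161, 0.1947, 0.8375, 0.934]


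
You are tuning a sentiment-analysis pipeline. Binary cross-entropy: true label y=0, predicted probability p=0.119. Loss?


BCE = -[y·ln(p) + (1-y)·ln(1-p)]
= -0 - 1·ln(1-0.119)
= -ln(0.881) = 0.1267

0.1267


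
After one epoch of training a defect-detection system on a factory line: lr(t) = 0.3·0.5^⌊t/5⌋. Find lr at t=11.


n_drops = ⌊11/5⌋ = 2
lr = 0.3·0.5^2 = 0.3·0.25 = 0.075

0.075


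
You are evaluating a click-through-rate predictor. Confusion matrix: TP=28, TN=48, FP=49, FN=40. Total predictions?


Total = TP + TN + FP + FN
= 28 + 48 + 49 + 40
= 165
(Predicted positive: 77, predicted negative: 88)

165


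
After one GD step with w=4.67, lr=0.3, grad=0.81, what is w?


w_new = w - α·∇
= 4.67 - 0.3·0.81
= 4.67 - 0.243
= 4.427

4.427


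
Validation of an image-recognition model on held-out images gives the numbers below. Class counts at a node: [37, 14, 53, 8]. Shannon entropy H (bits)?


Probabilities: [37/112, 14/112, 53/112, 8/112] ≈ [0.3304, 0.125, 0.4732, 0.0714]
H = -((37/112)·log₂(37/112) + (14/112)·log₂(14/112) + (53/112)·log₂(53/112) + (8/112)·log₂(8/112))
  = 1.6856 bits

1.6856 bits
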